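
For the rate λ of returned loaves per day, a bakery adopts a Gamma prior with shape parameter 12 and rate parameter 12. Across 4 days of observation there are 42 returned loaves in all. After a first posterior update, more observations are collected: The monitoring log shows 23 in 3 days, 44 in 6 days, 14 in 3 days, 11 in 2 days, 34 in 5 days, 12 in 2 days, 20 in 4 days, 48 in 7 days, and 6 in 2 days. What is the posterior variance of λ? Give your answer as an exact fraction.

133/1250

Total count 42 over total exposure 4 days.
After the first batch: Gamma(12 + 42, 12 + 4) = Gamma(54, 16).
Total count: 23 + 44 + 14 + 11 + 34 + 12 + 20 + 48 + 6 = 212.
Total exposure: 3 + 6 + 3 + 2 + 5 + 2 + 4 + 7 + 2 = 34 days.
After the second batch: Gamma(54 + 212, 16 + 34) = Gamma(266, 50).
Posterior variance = α'/β'² = 266/2500 = 133/1250.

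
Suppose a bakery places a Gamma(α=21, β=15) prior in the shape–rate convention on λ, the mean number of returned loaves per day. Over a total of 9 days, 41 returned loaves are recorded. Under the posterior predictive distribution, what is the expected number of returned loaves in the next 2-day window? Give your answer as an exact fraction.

Total count 41 over total exposure 9 days.
Conjugate update: add total count to the shape and total exposure to the rate, giving Gamma(62, 24).
Predictive mean over a 2-day window = T·E[λ|data] = 2·62/24 = 31/6.

31/6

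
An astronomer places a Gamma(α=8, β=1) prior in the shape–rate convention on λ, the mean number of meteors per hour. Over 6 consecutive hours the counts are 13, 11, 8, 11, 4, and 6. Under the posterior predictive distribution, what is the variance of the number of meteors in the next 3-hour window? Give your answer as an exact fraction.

1830/49

Total count: 13 + 11 + 8 + 11 + 4 + 6 = 53.
Total exposure: 6 hours.
Posterior: α' = 8 + 53 = 61, β' = 1 + 6 = 7.
The posterior predictive for a window of length T is Negative Binomial with variance T·α'·(β'+T)/β'² = 3·61·10/49 = 1830/49.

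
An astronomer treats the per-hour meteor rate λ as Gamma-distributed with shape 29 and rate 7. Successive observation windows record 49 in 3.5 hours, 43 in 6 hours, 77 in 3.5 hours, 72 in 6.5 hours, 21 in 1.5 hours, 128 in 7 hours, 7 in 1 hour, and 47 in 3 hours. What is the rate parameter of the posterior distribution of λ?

39

Total count: 49 + 43 + 77 + 72 + 21 + 128 + 7 + 47 = 444.
Total exposure: 3.5 + 6 + 3.5 + 6.5 + 1.5 + 7 + 1 + 3 = 32 hours.
Conjugate update: add total count to the shape and total exposure to the rate, giving Gamma(473, 39).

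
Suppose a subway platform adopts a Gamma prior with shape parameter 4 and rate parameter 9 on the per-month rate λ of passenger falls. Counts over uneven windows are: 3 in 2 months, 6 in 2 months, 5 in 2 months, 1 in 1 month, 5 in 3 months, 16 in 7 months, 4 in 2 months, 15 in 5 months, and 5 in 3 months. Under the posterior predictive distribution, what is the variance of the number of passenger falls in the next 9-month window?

20

Total count: 3 + 6 + 5 + 1 + 5 + 16 + 4 + 15 + 5 = 60.
Total exposure: 2 + 2 + 2 + 1 + 3 + 7 + 2 + 5 + 3 = 27 months.
Conjugate update: add total count to the shape and total exposure to the rate, giving Gamma(64, 36).
The posterior predictive for a window of length T is Negative Binomial with variance T·α'·(β'+T)/β'² = 9·64·45/1296 = 20.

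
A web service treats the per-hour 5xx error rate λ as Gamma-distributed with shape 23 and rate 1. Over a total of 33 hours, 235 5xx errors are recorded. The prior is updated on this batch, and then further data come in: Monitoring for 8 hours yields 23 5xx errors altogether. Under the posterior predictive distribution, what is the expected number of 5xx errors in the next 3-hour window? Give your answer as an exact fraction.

281/14

Total count 235 over total exposure 33 hours.
After the first batch: Gamma(23 + 235, 1 + 33) = Gamma(258, 34).
Total count 23 over total exposure 8 hours.
After the second batch: Gamma(258 + 23, 34 + 8) = Gamma(281, 42).
Predictive mean over a 3-hour window = T·E[λ|data] = 3·281/42 = 281/14.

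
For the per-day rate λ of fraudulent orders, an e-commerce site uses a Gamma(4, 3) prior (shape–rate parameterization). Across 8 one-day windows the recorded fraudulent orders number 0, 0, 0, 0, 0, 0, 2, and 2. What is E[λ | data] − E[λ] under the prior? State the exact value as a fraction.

-20/33

Total count: 0 + 0 + 0 + 0 + 0 + 0 + 2 + 2 = 4.
Total exposure: 8 days.
The Gamma prior is conjugate for the Poisson rate, so λ | data ~ Gamma(4+4, 3+8) = Gamma(8, 11).
Posterior mean = 8/11 = 8/11; prior mean = 4/3 = 4/3. Difference = 8/11 − 4/3 = -20/33.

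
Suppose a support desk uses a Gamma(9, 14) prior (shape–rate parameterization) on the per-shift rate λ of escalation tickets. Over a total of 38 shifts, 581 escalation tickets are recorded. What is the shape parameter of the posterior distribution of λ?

590

Total count 581 over total exposure 38 shifts.
Gamma(α, β) with Poisson data over total exposure Σt gives posterior Gamma(α+Σx, β+Σt) = Gamma(590, 52).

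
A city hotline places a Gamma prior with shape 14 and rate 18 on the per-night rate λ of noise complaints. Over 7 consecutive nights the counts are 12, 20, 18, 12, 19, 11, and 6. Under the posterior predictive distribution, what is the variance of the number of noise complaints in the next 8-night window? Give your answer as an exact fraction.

Total count: 12 + 20 + 18 + 12 + 19 + 11 + 6 = 98.
Total exposure: 7 nights.
Posterior: α' = 14 + 98 = 112, β' = 18 + 7 = 25.
The posterior predictive for a window of length T is Negative Binomial with variance T·α'·(β'+T)/β'² = 8·112·33/625 = 29568/625.

29568/625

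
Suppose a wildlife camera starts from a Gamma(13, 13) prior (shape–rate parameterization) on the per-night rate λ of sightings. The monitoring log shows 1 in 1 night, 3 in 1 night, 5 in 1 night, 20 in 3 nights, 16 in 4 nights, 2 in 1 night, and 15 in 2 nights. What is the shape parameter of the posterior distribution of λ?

75

Total count: 1 + 3 + 5 + 20 + 16 + 2 + 15 = 62.
Total exposure: 1 + 1 + 1 + 3 + 4 + 1 + 2 = 13 nights.
Posterior: α' = 13 + 62 = 75, β' = 13 + 13 = 26.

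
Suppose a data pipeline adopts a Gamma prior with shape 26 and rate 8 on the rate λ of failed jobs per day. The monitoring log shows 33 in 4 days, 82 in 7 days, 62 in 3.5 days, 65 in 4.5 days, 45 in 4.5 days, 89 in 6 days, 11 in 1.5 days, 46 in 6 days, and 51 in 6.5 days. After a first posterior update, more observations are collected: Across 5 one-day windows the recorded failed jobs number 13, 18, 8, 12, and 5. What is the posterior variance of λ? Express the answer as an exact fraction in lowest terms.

Total count: 33 + 82 + 62 + 65 + 45 + 89 + 11 + 46 + 51 = 484.
Total exposure: 4 + 7 + 3.5 + 4.5 + 4.5 + 6 + 1.5 + 6 + 6.5 = 43.5 days.
After the first batch: Gamma(26 + 484, 8 + 43.5) = Gamma(510, 103/2).
Total count: 13 + 18 + 8 + 12 + 5 = 56.
Total exposure: 5 days.
After the second batch: Gamma(510 + 56, 103/2 + 5) = Gamma(566, 113/2).
Posterior variance = α'/β'² = 566/(12769/4) = 2264/12769.

2264/12769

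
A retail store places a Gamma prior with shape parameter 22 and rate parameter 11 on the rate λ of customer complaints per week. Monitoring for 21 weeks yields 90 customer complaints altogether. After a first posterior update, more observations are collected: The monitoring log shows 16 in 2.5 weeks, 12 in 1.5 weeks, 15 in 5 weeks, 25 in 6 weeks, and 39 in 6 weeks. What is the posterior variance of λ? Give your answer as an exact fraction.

219/2809

Total count 90 over total exposure 21 weeks.
After the first batch: Gamma(22 + 90, 11 + 21) = Gamma(112, 32).
Total count: 16 + 12 + 15 + 25 + 39 = 107.
Total exposure: 2.5 + 1.5 + 5 + 6 + 6 = 21 weeks.
After the second batch: Gamma(112 + 107, 32 + 21) = Gamma(219, 53).
Posterior variance = α'/β'² = 219/2809.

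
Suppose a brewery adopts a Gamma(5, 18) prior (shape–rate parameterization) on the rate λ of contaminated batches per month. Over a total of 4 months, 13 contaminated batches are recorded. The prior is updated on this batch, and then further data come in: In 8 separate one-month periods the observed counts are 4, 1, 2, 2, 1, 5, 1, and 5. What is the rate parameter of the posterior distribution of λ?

30

Total count 13 over total exposure 4 months.
After the first batch: Gamma(5 + 13, 18 + 4) = Gamma(18, 22).
Total count: 4 + 1 + 2 + 2 + 1 + 5 + 1 + 5 = 21.
Total exposure: 8 months.
After the second batch: Gamma(18 + 21, 22 + 8) = Gamma(39, 30).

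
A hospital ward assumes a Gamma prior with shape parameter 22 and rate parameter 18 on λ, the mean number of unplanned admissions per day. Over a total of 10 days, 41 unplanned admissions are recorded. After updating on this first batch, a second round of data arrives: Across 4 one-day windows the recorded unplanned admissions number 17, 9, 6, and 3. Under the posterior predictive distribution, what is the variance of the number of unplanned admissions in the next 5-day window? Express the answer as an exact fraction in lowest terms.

Total count 41 over total exposure 10 days.
After the first batch: Gamma(22 + 41, 18 + 10) = Gamma(63, 28).
Total count: 17 + 9 + 6 + 3 = 35.
Total exposure: 4 days.
After the second batch: Gamma(63 + 35, 28 + 4) = Gamma(98, 32).
The posterior predictive for a window of length T is Negative Binomial with variance T·α'·(β'+T)/β'² = 5·98·37/1024 = 9065/512.

9065/512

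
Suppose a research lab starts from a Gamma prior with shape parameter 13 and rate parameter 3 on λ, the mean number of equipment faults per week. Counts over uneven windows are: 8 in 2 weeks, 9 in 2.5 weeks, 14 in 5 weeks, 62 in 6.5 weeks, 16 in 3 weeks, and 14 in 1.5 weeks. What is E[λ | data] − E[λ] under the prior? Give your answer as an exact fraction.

205/141

Total count: 8 + 9 + 14 + 62 + 16 + 14 = 123.
Total exposure: 2 + 2.5 + 5 + 6.5 + 3 + 1.5 = 20.5 weeks.
Posterior: α' = 13 + 123 = 136, β' = 3 + 20.5 = 47/2.
Posterior mean = 136/(47/2) = 272/47; prior mean = 13/3 = 13/3. Difference = 272/47 − 13/3 = 205/141.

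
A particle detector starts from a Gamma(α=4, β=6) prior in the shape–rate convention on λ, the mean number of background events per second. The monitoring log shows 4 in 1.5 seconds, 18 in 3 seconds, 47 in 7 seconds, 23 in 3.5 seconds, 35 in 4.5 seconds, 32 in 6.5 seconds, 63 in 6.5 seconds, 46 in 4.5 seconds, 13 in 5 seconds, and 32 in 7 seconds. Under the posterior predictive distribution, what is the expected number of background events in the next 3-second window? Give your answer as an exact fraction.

Total count: 4 + 18 + 47 + 23 + 35 + 32 + 63 + 46 + 13 + 32 = 313.
Total exposure: 1.5 + 3 + 7 + 3.5 + 4.5 + 6.5 + 6.5 + 4.5 + 5 + 7 = 49 seconds.
By Gamma–Poisson conjugacy, the posterior is Gamma(α + Σx, β + Σt) = Gamma(4 + 313, 6 + 49) = Gamma(317, 55).
Predictive mean over a 3-second window = T·E[λ|data] = 3·317/55 = 951/55.

951/55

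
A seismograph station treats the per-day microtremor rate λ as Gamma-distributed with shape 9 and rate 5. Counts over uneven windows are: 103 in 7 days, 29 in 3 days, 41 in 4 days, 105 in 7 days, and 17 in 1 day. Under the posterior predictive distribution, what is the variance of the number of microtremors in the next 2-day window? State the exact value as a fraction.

Total count: 103 + 29 + 41 + 105 + 17 = 295.
Total exposure: 7 + 3 + 4 + 7 + 1 = 22 days.
The Gamma prior is conjugate for the Poisson rate, so λ | data ~ Gamma(9+295, 5+22) = Gamma(304, 27).
The posterior predictive for a window of length T is Negative Binomial with variance T·α'·(β'+T)/β'² = 2·304·29/729 = 17632/729.

17632/729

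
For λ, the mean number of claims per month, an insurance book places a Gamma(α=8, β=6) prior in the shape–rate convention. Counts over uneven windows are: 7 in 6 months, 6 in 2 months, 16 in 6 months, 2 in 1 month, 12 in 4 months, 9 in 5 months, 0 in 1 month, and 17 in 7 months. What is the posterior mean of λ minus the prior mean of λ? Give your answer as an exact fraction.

Total count: 7 + 6 + 16 + 2 + 12 + 9 + 0 + 17 = 69.
Total exposure: 6 + 2 + 6 + 1 + 4 + 5 + 1 + 7 = 32 months.
Gamma(α, β) with Poisson data over total exposure Σt gives posterior Gamma(α+Σx, β+Σt) = Gamma(77, 38).
Posterior mean = 77/38 = 77/38; prior mean = 8/6 = 4/3. Difference = 77/38 − 4/3 = 79/114.

79/114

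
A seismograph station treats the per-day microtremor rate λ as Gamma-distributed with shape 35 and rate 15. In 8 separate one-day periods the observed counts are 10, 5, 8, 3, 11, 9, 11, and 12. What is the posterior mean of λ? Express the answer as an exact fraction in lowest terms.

Total count: 10 + 5 + 8 + 3 + 11 + 9 + 11 + 12 = 69.
Total exposure: 8 days.
Posterior: α' = 35 + 69 = 104, β' = 15 + 8 = 23.
Posterior mean = α'/β' = 104/23.

104/23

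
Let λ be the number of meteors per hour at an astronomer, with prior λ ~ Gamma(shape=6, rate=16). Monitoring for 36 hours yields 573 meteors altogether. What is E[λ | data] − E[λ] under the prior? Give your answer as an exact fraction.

Total count 573 over total exposure 36 hours.
Posterior: α' = 6 + 573 = 579, β' = 16 + 36 = 52.
Posterior mean = 579/52 = 579/52; prior mean = 6/16 = 3/8. Difference = 579/52 − 3/8 = 1119/104.

1119/104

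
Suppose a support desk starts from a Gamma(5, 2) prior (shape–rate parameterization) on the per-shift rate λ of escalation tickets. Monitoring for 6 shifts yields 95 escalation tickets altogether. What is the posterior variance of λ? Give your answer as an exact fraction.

25/16

Total count 95 over total exposure 6 shifts.
Posterior: α' = 5 + 95 = 100, β' = 2 + 6 = 8.
Posterior variance = α'/β'² = 100/64 = 25/16.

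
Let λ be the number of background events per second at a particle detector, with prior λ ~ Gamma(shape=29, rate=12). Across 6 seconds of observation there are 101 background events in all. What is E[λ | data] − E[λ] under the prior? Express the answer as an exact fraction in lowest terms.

Total count 101 over total exposure 6 seconds.
By Gamma–Poisson conjugacy, the posterior is Gamma(α + Σx, β + Σt) = Gamma(29 + 101, 12 + 6) = Gamma(130, 18).
Posterior mean = 130/18 = 65/9; prior mean = 29/12 = 29/12. Difference = 65/9 − 29/12 = 173/36.

173/36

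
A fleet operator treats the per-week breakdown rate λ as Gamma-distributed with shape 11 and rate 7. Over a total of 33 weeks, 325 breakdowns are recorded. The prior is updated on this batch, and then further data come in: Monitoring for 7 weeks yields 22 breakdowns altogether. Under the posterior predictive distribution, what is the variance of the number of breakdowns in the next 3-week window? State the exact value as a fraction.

Total count 325 over total exposure 33 weeks.
After the first batch: Gamma(11 + 325, 7 + 33) = Gamma(336, 40).
Total count 22 over total exposure 7 weeks.
After the second batch: Gamma(336 + 22, 40 + 7) = Gamma(358, 47).
The posterior predictive for a window of length T is Negative Binomial with variance T·α'·(β'+T)/β'² = 3·358·50/2209 = 53700/2209.

53700/2209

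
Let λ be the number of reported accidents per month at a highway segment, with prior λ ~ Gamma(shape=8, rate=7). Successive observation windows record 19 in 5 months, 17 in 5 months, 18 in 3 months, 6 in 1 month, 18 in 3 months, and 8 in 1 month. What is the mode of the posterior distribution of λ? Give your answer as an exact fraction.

93/25

Total count: 19 + 17 + 18 + 6 + 18 + 8 = 86.
Total exposure: 5 + 5 + 3 + 1 + 3 + 1 = 18 months.
Posterior: α' = 8 + 86 = 94, β' = 7 + 18 = 25.
Posterior mode = (α'−1)/β' = 93/25.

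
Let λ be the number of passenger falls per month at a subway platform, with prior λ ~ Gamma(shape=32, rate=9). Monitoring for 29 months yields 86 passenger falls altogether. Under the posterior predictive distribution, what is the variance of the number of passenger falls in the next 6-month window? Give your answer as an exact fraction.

7788/361

Total count 86 over total exposure 29 months.
Conjugate update: add total count to the shape and total exposure to the rate, giving Gamma(118, 38).
The posterior predictive for a window of length T is Negative Binomial with variance T·α'·(β'+T)/β'² = 6·118·44/1444 = 7788/361.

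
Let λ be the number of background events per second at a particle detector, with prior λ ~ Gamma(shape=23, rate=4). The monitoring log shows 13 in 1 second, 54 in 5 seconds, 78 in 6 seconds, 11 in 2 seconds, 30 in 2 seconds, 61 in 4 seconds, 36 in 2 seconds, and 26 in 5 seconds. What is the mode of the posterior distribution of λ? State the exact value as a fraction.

331/31

Total count: 13 + 54 + 78 + 11 + 30 + 61 + 36 + 26 = 309.
Total exposure: 1 + 5 + 6 + 2 + 2 + 4 + 2 + 5 = 27 seconds.
Conjugate update: add total count to the shape and total exposure to the rate, giving Gamma(332, 31).
Posterior mode = (α'−1)/β' = 331/31.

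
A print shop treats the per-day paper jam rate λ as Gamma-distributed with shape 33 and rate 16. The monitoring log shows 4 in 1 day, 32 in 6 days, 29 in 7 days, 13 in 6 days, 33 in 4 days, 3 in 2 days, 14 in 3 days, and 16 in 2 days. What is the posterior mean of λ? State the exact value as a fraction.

Total count: 4 + 32 + 29 + 13 + 33 + 3 + 14 + 16 = 144.
Total exposure: 1 + 6 + 7 + 6 + 4 + 2 + 3 + 2 = 31 days.
Gamma(α, β) with Poisson data over total exposure Σt gives posterior Gamma(α+Σx, β+Σt) = Gamma(177, 47).
Posterior mean = α'/β' = 177/47.

177/47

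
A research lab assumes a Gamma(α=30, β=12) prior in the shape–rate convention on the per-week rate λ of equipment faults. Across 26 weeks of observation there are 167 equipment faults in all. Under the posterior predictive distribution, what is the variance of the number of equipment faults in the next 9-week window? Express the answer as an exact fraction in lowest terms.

83331/1444

Total count 167 over total exposure 26 weeks.
The Gamma prior is conjugate for the Poisson rate, so λ | data ~ Gamma(30+167, 12+26) = Gamma(197, 38).
The posterior predictive for a window of length T is Negative Binomial with variance T·α'·(β'+T)/β'² = 9·197·47/1444 = 83331/1444.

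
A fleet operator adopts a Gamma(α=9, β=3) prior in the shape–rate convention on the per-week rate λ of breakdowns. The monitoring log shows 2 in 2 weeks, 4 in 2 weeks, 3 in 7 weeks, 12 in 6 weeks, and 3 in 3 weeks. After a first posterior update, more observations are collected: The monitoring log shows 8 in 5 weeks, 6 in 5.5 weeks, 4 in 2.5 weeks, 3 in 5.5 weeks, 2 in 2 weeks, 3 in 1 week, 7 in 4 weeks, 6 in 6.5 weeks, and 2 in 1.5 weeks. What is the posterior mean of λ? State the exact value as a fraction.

Total count: 2 + 4 + 3 + 12 + 3 = 24.
Total exposure: 2 + 2 + 7 + 6 + 3 = 20 weeks.
After the first batch: Gamma(9 + 24, 3 + 20) = Gamma(33, 23).
Total count: 8 + 6 + 4 + 3 + 2 + 3 + 7 + 6 + 2 = 41.
Total exposure: 5 + 5.5 + 2.5 + 5.5 + 2 + 1 + 4 + 6.5 + 1.5 = 33.5 weeks.
After the second batch: Gamma(33 + 41, 23 + 33.5) = Gamma(74, 113/2).
Posterior mean = α'/β' = 74/(113/2) = 148/113.

148/113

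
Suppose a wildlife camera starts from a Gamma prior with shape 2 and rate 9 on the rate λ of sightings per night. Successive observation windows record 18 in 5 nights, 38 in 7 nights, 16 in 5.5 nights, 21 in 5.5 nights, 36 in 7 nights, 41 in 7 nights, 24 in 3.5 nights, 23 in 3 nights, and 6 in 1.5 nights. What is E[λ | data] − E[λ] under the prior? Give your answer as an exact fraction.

Total count: 18 + 38 + 16 + 21 + 36 + 41 + 24 + 23 + 6 = 223.
Total exposure: 5 + 7 + 5.5 + 5.5 + 7 + 7 + 3.5 + 3 + 1.5 = 45 nights.
By Gamma–Poisson conjugacy, the posterior is Gamma(α + Σx, β + Σt) = Gamma(2 + 223, 9 + 45) = Gamma(225, 54).
Posterior mean = 225/54 = 25/6; prior mean = 2/9 = 2/9. Difference = 25/6 − 2/9 = 71/18.

71/18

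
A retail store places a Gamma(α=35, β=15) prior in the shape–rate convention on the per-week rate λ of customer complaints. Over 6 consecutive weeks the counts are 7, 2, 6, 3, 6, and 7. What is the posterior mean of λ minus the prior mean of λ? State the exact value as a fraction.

17/21

Total count: 7 + 2 + 6 + 3 + 6 + 7 = 31.
Total exposure: 6 weeks.
Conjugate update: add total count to the shape and total exposure to the rate, giving Gamma(66, 21).
Posterior mean = 66/21 = 22/7; prior mean = 35/15 = 7/3. Difference = 22/7 − 7/3 = 17/21.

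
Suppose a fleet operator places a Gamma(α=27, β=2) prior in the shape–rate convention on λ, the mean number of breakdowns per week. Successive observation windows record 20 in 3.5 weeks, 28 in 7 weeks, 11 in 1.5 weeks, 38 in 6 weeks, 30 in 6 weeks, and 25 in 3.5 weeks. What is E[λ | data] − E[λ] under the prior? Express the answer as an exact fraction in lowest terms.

-877/118

Total count: 20 + 28 + 11 + 38 + 30 + 25 = 152.
Total exposure: 3.5 + 7 + 1.5 + 6 + 6 + 3.5 = 27.5 weeks.
By Gamma–Poisson conjugacy, the posterior is Gamma(α + Σx, β + Σt) = Gamma(27 + 152, 2 + 27.5) = Gamma(179, 59/2).
Posterior mean = 179/(59/2) = 358/59; prior mean = 27/2 = 27/2. Difference = 358/59 − 27/2 = -877/118.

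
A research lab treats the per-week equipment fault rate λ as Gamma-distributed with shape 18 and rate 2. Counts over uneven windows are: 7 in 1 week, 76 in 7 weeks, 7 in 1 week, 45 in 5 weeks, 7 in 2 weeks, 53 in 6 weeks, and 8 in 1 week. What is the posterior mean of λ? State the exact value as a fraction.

221/25

Total count: 7 + 76 + 7 + 45 + 7 + 53 + 8 = 203.
Total exposure: 1 + 7 + 1 + 5 + 2 + 6 + 1 = 23 weeks.
Gamma(α, β) with Poisson data over total exposure Σt gives posterior Gamma(α+Σx, β+Σt) = Gamma(221, 25).
Posterior mean = α'/β' = 221/25.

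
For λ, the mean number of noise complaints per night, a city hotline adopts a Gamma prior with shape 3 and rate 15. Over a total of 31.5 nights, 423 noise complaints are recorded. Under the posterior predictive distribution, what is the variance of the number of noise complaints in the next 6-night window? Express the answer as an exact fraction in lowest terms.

Total count 423 over total exposure 31.5 nights.
Posterior: α' = 3 + 423 = 426, β' = 15 + 31.5 = 93/2.
The posterior predictive for a window of length T is Negative Binomial with variance T·α'·(β'+T)/β'² = 6·426·(105/2)/(8649/4) = 59640/961.

59640/961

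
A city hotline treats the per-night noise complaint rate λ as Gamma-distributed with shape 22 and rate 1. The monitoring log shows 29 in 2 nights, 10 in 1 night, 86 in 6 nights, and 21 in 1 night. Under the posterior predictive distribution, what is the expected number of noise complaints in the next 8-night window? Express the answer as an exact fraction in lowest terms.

1344/11

Total count: 29 + 10 + 86 + 21 = 146.
Total exposure: 2 + 1 + 6 + 1 = 10 nights.
Conjugate update: add total count to the shape and total exposure to the rate, giving Gamma(168, 11).
Predictive mean over an 8-night window = T·E[λ|data] = 8·168/11 = 1344/11.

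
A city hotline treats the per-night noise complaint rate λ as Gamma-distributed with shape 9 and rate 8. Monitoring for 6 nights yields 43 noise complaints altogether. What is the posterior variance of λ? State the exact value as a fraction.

Total count 43 over total exposure 6 nights.
Gamma(α, β) with Poisson data over total exposure Σt gives posterior Gamma(α+Σx, β+Σt) = Gamma(52, 14).
Posterior variance = α'/β'² = 52/196 = 13/49.

13/49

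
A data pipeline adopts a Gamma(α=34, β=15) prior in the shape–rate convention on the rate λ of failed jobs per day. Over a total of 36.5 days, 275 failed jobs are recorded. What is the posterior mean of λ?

6

Total count 275 over total exposure 36.5 days.
Gamma(α, β) with Poisson data over total exposure Σt gives posterior Gamma(α+Σx, β+Σt) = Gamma(309, 103/2).
Posterior mean = α'/β' = 309/(103/2) = 6.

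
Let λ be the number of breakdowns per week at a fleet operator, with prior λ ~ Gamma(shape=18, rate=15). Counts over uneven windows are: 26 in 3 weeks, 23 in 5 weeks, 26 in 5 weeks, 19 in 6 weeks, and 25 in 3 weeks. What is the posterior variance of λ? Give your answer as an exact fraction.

137/1369

Total count: 26 + 23 + 26 + 19 + 25 = 119.
Total exposure: 3 + 5 + 5 + 6 + 3 = 22 weeks.
Gamma(α, β) with Poisson data over total exposure Σt gives posterior Gamma(α+Σx, β+Σt) = Gamma(137, 37).
Posterior variance = α'/β'² = 137/1369.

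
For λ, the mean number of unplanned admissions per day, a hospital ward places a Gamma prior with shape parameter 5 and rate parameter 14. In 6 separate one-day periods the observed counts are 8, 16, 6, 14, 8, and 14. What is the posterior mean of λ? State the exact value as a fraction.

71/20

Total count: 8 + 16 + 6 + 14 + 8 + 14 = 66.
Total exposure: 6 days.
The Gamma prior is conjugate for the Poisson rate, so λ | data ~ Gamma(5+66, 14+6) = Gamma(71, 20).
Posterior mean = α'/β' = 71/20.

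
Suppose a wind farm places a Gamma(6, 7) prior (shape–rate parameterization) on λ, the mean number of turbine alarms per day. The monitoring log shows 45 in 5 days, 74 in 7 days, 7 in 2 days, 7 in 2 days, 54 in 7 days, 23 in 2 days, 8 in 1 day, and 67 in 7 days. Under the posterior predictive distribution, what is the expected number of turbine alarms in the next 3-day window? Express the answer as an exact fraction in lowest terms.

873/40

Total count: 45 + 74 + 7 + 7 + 54 + 23 + 8 + 67 = 285.
Total exposure: 5 + 7 + 2 + 2 + 7 + 2 + 1 + 7 = 33 days.
Posterior: α' = 6 + 285 = 291, β' = 7 + 33 = 40.
Predictive mean over a 3-day window = T·E[λ|data] = 3·291/40 = 873/40.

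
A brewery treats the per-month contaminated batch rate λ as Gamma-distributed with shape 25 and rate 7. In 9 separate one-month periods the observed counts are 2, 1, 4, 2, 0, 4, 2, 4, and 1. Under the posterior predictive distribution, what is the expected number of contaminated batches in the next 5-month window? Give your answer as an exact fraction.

225/16

Total count: 2 + 1 + 4 + 2 + 0 + 4 + 2 + 4 + 1 = 20.
Total exposure: 9 months.
Posterior: α' = 25 + 20 = 45, β' = 7 + 9 = 16.
Predictive mean over a 5-month window = T·E[λ|data] = 5·45/16 = 225/16.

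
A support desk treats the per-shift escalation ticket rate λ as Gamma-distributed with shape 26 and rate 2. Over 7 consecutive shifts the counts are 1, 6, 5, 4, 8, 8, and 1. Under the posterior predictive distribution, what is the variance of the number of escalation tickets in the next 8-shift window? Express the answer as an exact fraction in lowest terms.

Total count: 1 + 6 + 5 + 4 + 8 + 8 + 1 = 33.
Total exposure: 7 shifts.
Conjugate update: add total count to the shape and total exposure to the rate, giving Gamma(59, 9).
The posterior predictive for a window of length T is Negative Binomial with variance T·α'·(β'+T)/β'² = 8·59·17/81 = 8024/81.

8024/81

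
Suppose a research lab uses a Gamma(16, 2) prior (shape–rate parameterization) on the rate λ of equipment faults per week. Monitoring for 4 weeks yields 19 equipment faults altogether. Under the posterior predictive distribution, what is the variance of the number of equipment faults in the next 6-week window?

Total count 19 over total exposure 4 weeks.
The Gamma prior is conjugate for the Poisson rate, so λ | data ~ Gamma(16+19, 2+4) = Gamma(35, 6).
The posterior predictive for a window of length T is Negative Binomial with variance T·α'·(β'+T)/β'² = 6·35·12/36 = 70.

70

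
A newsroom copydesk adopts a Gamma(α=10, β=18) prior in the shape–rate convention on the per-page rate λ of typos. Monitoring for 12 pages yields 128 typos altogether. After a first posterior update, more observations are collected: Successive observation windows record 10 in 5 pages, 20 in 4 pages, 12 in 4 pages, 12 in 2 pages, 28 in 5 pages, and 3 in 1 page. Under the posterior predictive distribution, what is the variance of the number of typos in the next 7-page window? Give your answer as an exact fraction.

Total count 128 over total exposure 12 pages.
After the first batch: Gamma(10 + 128, 18 + 12) = Gamma(138, 30).
Total count: 10 + 20 + 12 + 12 + 28 + 3 = 85.
Total exposure: 5 + 4 + 4 + 2 + 5 + 1 = 21 pages.
After the second batch: Gamma(138 + 85, 30 + 21) = Gamma(223, 51).
The posterior predictive for a window of length T is Negative Binomial with variance T·α'·(β'+T)/β'² = 7·223·58/2601 = 90538/2601.

90538/2601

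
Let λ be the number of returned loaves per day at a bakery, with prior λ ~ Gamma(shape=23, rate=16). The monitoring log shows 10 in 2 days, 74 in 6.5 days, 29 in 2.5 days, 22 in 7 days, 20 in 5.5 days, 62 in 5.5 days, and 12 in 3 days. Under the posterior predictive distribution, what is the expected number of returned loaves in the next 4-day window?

Total count: 10 + 74 + 29 + 22 + 20 + 62 + 12 = 229.
Total exposure: 2 + 6.5 + 2.5 + 7 + 5.5 + 5.5 + 3 = 32 days.
Conjugate update: add total count to the shape and total exposure to the rate, giving Gamma(252, 48).
Predictive mean over a 4-day window = T·E[λ|data] = 4·252/48 = 21.

21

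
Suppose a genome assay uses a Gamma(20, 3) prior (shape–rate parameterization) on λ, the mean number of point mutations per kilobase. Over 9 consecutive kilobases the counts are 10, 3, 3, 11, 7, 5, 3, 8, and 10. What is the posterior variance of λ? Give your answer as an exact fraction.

Total count: 10 + 3 + 3 + 11 + 7 + 5 + 3 + 8 + 10 = 60.
Total exposure: 9 kilobases.
The Gamma prior is conjugate for the Poisson rate, so λ | data ~ Gamma(20+60, 3+9) = Gamma(80, 12).
Posterior variance = α'/β'² = 80/144 = 5/9.

5/9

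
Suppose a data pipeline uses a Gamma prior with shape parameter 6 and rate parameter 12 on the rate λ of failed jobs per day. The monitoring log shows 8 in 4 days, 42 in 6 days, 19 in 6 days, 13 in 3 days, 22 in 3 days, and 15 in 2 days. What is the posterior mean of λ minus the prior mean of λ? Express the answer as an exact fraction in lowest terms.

107/36

Total count: 8 + 42 + 19 + 13 + 22 + 15 = 119.
Total exposure: 4 + 6 + 6 + 3 + 3 + 2 = 24 days.
Posterior: α' = 6 + 119 = 125, β' = 12 + 24 = 36.
Posterior mean = 125/36 = 125/36; prior mean = 6/12 = 1/2. Difference = 125/36 − 1/2 = 107/36.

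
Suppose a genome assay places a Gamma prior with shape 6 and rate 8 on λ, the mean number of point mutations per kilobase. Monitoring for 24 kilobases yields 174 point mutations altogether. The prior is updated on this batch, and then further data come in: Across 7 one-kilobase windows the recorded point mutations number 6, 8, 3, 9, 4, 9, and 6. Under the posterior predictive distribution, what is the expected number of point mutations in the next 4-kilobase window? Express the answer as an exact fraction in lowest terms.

Total count 174 over total exposure 24 kilobases.
After the first batch: Gamma(6 + 174, 8 + 24) = Gamma(180, 32).
Total count: 6 + 8 + 3 + 9 + 4 + 9 + 6 = 45.
Total exposure: 7 kilobases.
After the second batch: Gamma(180 + 45, 32 + 7) = Gamma(225, 39).
Predictive mean over a 4-kilobase window = T·E[λ|data] = 4·225/39 = 300/13.

300/13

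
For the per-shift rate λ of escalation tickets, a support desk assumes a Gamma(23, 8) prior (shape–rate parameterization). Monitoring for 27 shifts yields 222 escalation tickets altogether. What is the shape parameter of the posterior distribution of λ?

Total count 222 over total exposure 27 shifts.
The Gamma prior is conjugate for the Poisson rate, so λ | data ~ Gamma(23+222, 8+27) = Gamma(245, 35).

245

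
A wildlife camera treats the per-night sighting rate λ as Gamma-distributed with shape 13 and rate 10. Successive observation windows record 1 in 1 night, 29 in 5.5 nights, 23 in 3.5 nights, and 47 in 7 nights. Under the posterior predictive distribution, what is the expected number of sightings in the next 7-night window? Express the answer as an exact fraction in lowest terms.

Total count: 1 + 29 + 23 + 47 = 100.
Total exposure: 1 + 5.5 + 3.5 + 7 = 17 nights.
By Gamma–Poisson conjugacy, the posterior is Gamma(α + Σx, β + Σt) = Gamma(13 + 100, 10 + 17) = Gamma(113, 27).
Predictive mean over a 7-night window = T·E[λ|data] = 7·113/27 = 791/27.

791/27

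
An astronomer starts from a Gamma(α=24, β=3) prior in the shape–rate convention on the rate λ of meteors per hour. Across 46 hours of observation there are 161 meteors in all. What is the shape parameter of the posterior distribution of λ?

185

Total count 161 over total exposure 46 hours.
Gamma(α, β) with Poisson data over total exposure Σt gives posterior Gamma(α+Σx, β+Σt) = Gamma(185, 49).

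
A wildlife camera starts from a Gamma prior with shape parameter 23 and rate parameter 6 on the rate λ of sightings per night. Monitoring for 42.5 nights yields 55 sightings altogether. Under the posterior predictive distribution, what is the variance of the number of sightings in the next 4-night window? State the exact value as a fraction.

65520/9409

Total count 55 over total exposure 42.5 nights.
Conjugate update: add total count to the shape and total exposure to the rate, giving Gamma(78, 97/2).
The posterior predictive for a window of length T is Negative Binomial with variance T·α'·(β'+T)/β'² = 4·78·(105/2)/(9409/4) = 65520/9409.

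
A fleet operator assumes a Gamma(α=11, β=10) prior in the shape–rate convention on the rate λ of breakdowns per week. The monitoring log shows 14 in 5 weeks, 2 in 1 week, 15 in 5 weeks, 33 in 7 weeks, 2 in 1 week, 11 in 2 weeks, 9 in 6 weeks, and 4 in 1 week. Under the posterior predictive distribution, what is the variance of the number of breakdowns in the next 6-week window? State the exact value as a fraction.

6666/361

Total count: 14 + 2 + 15 + 33 + 2 + 11 + 9 + 4 = 90.
Total exposure: 5 + 1 + 5 + 7 + 1 + 2 + 6 + 1 = 28 weeks.
Posterior: α' = 11 + 90 = 101, β' = 10 + 28 = 38.
The posterior predictive for a window of length T is Negative Binomial with variance T·α'·(β'+T)/β'² = 6·101·44/1444 = 6666/361.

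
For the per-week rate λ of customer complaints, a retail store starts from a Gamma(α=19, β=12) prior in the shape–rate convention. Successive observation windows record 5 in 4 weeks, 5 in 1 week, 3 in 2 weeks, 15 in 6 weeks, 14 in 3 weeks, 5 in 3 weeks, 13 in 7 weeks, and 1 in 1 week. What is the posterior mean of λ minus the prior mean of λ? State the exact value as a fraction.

73/156

Total count: 5 + 5 + 3 + 15 + 14 + 5 + 13 + 1 = 61.
Total exposure: 4 + 1 + 2 + 6 + 3 + 3 + 7 + 1 = 27 weeks.
The Gamma prior is conjugate for the Poisson rate, so λ | data ~ Gamma(19+61, 12+27) = Gamma(80, 39).
Posterior mean = 80/39 = 80/39; prior mean = 19/12 = 19/12. Difference = 80/39 − 19/12 = 73/156.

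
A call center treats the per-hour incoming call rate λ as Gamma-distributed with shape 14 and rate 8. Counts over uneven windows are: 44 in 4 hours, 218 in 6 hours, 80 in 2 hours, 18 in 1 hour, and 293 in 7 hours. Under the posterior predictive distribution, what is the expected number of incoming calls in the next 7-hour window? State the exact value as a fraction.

Total count: 44 + 218 + 80 + 18 + 293 = 653.
Total exposure: 4 + 6 + 2 + 1 + 7 = 20 hours.
Posterior: α' = 14 + 653 = 667, β' = 8 + 20 = 28.
Predictive mean over a 7-hour window = T·E[λ|data] = 7·667/28 = 667/4.

667/4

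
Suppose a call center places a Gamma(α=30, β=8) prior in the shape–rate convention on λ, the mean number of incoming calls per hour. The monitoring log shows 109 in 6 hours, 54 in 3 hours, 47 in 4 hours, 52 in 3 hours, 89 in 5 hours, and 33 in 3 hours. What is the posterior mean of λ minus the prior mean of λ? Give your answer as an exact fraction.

Total count: 109 + 54 + 47 + 52 + 89 + 33 = 384.
Total exposure: 6 + 3 + 4 + 3 + 5 + 3 = 24 hours.
Posterior: α' = 30 + 384 = 414, β' = 8 + 24 = 32.
Posterior mean = 414/32 = 207/16; prior mean = 30/8 = 15/4. Difference = 207/16 − 15/4 = 147/16.

147/16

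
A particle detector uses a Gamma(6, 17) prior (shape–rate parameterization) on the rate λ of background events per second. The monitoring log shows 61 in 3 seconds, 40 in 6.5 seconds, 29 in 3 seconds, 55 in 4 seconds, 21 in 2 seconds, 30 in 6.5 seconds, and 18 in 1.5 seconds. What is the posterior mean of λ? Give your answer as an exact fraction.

520/87

Total count: 61 + 40 + 29 + 55 + 21 + 30 + 18 = 254.
Total exposure: 3 + 6.5 + 3 + 4 + 2 + 6.5 + 1.5 = 26.5 seconds.
Conjugate update: add total count to the shape and total exposure to the rate, giving Gamma(260, 87/2).
Posterior mean = α'/β' = 260/(87/2) = 520/87.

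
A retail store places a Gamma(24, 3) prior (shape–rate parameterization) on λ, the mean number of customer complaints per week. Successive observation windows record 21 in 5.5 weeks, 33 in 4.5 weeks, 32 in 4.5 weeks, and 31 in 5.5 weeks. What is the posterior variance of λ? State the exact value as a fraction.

141/529

Total count: 21 + 33 + 32 + 31 = 117.
Total exposure: 5.5 + 4.5 + 4.5 + 5.5 = 20 weeks.
Conjugate update: add total count to the shape and total exposure to the rate, giving Gamma(141, 23).
Posterior variance = α'/β'² = 141/529.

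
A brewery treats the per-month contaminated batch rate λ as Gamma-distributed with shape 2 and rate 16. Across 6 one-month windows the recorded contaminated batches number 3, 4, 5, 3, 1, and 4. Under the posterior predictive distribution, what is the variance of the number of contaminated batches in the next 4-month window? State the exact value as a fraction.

52/11

Total count: 3 + 4 + 5 + 3 + 1 + 4 = 20.
Total exposure: 6 months.
Conjugate update: add total count to the shape and total exposure to the rate, giving Gamma(22, 22).
The posterior predictive for a window of length T is Negative Binomial with variance T·α'·(β'+T)/β'² = 4·22·26/484 = 52/11.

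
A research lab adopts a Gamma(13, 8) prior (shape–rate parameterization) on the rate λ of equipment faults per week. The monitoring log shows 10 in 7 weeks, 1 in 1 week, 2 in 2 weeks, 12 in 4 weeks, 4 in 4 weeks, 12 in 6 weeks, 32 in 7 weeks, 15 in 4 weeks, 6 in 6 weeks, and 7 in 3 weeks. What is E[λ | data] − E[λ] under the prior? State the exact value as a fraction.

Total count: 10 + 1 + 2 + 12 + 4 + 12 + 32 + 15 + 6 + 7 = 101.
Total exposure: 7 + 1 + 2 + 4 + 4 + 6 + 7 + 4 + 6 + 3 = 44 weeks.
The Gamma prior is conjugate for the Poisson rate, so λ | data ~ Gamma(13+101, 8+44) = Gamma(114, 52).
Posterior mean = 114/52 = 57/26; prior mean = 13/8 = 13/8. Difference = 57/26 − 13/8 = 59/104.

59/104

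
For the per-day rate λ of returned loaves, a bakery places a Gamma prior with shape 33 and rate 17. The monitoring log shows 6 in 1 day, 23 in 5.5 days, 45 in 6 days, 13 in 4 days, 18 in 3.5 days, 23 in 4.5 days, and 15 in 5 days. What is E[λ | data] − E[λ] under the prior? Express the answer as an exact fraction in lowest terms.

2915/1581

Total count: 6 + 23 + 45 + 13 + 18 + 23 + 15 = 143.
Total exposure: 1 + 5.5 + 6 + 4 + 3.5 + 4.5 + 5 = 29.5 days.
Gamma(α, β) with Poisson data over total exposure Σt gives posterior Gamma(α+Σx, β+Σt) = Gamma(176, 93/2).
Posterior mean = 176/(93/2) = 352/93; prior mean = 33/17 = 33/17. Difference = 352/93 − 33/17 = 2915/1581.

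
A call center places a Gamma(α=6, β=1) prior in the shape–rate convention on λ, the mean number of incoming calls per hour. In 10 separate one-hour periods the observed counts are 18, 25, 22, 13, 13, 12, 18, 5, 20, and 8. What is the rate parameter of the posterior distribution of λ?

11

Total count: 18 + 25 + 22 + 13 + 13 + 12 + 18 + 5 + 20 + 8 = 154.
Total exposure: 10 hours.
The Gamma prior is conjugate for the Poisson rate, so λ | data ~ Gamma(6+154, 1+10) = Gamma(160, 11).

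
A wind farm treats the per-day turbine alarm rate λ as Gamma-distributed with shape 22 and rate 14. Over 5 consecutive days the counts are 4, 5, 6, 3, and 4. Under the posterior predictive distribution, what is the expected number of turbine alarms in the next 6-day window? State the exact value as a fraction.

264/19

Total count: 4 + 5 + 6 + 3 + 4 = 22.
Total exposure: 5 days.
The Gamma prior is conjugate for the Poisson rate, so λ | data ~ Gamma(22+22, 14+5) = Gamma(44, 19).
Predictive mean over a 6-day window = T·E[λ|data] = 6·44/19 = 264/19.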